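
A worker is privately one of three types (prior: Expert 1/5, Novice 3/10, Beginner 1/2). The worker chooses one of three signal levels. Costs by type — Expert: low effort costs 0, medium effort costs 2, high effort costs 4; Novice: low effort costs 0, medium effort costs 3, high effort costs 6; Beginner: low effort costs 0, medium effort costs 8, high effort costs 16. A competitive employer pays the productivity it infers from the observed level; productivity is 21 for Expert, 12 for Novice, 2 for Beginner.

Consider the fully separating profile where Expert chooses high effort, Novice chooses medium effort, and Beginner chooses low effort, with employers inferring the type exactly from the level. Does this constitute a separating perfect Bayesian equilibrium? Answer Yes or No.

Separating wages: high effort → 21, medium effort → 12, low effort → 2.
Expert (assigned high effort): low effort: 2 − 0 = 2; medium effort: 12 − 2 = 10; high effort: 21 − 4 = 17. Expert stays.
Novice (assigned medium effort): low effort: 2 − 0 = 2; medium effort: 12 − 3 = 9; high effort: 21 − 6 = 15. Novice prefers high effort.
Beginner (assigned low effort): low effort: 2 − 0 = 2; medium effort: 12 − 8 = 4; high effort: 21 − 16 = 5. Beginner prefers high effort.
At least one type deviates; the separating profile fails.

No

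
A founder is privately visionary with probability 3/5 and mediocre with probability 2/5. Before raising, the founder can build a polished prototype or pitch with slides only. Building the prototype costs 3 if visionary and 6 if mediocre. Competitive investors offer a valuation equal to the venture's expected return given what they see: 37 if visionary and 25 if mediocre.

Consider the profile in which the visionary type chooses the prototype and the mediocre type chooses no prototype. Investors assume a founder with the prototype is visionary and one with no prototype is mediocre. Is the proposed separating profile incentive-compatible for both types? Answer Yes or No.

Under these beliefs, the prototype earns valuation 37 and no prototype earns valuation 25.
visionary: the prototype nets 37 − 3 = 34; no prototype nets 25. visionary prefers the prototype.
mediocre: the prototype nets 37 − 6 = 31; no prototype nets 25. mediocre would deviate to the prototype.
mediocre has a profitable deviation, so the profile is not an equilibrium.

No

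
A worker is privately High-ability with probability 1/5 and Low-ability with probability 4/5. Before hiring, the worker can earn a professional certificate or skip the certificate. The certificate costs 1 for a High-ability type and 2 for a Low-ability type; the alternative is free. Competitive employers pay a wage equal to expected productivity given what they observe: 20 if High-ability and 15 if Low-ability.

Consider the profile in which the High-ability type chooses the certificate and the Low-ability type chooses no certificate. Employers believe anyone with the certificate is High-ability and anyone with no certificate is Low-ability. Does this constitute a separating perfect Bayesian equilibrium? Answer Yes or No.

Under these beliefs, the certificate earns wage 20 and no certificate earns wage 15.
High-ability: the certificate nets 20 − 1 = 19; no certificate nets 15. High-ability prefers the certificate.
Low-ability: the certificate nets 20 − 2 = 18; no certificate nets 15. Low-ability would deviate to the certificate.
Low-ability has a profitable deviation, so the profile is not an equilibrium.

No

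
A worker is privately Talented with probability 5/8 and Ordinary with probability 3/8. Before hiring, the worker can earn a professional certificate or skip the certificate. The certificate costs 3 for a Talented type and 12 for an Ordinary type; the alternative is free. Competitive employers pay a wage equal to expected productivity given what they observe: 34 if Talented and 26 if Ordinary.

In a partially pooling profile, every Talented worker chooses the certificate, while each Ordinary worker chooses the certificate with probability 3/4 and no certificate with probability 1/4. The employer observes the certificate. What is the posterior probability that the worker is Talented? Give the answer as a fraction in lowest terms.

20/29

P(the certificate) = (5/8)·1 + (3/8)·(3/4) = 29/32.
By Bayes' rule, P(Talented | the certificate) = (5/8) / (29/32) = 20/29.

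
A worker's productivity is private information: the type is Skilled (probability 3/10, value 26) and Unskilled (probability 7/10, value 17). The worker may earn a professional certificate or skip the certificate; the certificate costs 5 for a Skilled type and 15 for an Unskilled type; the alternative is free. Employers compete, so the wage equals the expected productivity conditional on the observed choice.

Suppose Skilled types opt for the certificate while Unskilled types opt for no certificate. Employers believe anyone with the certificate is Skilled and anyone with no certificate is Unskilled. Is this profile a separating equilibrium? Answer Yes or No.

Yes

Under these beliefs, the certificate earns wage 26 and no certificate earns wage 17.
Skilled: the certificate nets 26 − 5 = 21; no certificate nets 17. Skilled prefers the certificate.
Unskilled: the certificate nets 26 − 15 = 11; no certificate nets 17. Unskilled prefers no certificate.
Neither type deviates, so the separating profile is an equilibrium.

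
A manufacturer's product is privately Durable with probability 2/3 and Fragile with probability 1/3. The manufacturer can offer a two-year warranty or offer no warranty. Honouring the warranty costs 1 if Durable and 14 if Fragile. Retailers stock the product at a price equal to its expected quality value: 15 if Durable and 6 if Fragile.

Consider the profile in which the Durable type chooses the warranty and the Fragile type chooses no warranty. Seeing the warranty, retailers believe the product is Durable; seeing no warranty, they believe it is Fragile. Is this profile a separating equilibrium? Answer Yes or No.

Under these beliefs, the warranty earns price 15 and no warranty earns price 6.
Durable: the warranty nets 15 − 1 = 14; no warranty nets 6. Durable prefers the warranty.
Fragile: the warranty nets 15 − 14 = 1; no warranty nets 6. Fragile prefers no warranty.
Neither type deviates, so the separating profile is an equilibrium.

Yes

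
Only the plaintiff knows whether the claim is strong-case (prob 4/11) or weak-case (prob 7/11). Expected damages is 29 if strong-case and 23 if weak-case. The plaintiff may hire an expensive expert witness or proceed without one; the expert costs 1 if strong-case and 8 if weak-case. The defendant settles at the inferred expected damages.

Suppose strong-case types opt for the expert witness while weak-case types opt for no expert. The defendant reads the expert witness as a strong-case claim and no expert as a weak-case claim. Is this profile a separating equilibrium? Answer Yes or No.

Yes

Under these beliefs, the expert witness earns settlement 29 and no expert earns settlement 23.
strong-case: the expert witness nets 29 − 1 = 28; no expert nets 23. strong-case prefers the expert witness.
weak-case: the expert witness nets 29 − 8 = 21; no expert nets 23. weak-case prefers no expert.
Neither type deviates, so the separating profile is an equilibrium.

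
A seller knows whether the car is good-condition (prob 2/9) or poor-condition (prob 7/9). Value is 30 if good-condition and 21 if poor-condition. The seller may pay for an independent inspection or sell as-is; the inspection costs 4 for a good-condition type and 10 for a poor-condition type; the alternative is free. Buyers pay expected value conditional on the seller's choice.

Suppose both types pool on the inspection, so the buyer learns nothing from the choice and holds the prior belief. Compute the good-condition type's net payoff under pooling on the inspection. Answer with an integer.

Pooled price = 2/9·30 + 7/9·21 = 23.
good-condition pays cost 4 for the inspection, so net payoff = 23 − 4 = 19.

19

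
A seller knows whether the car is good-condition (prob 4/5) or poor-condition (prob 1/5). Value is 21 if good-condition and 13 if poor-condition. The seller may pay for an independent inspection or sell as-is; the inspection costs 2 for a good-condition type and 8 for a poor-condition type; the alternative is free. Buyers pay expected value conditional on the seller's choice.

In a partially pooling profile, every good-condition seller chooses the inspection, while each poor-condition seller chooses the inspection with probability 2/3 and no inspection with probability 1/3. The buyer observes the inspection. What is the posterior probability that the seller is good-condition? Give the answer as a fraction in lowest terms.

P(the inspection) = (4/5)·1 + (1/5)·(2/3) = 14/15.
By Bayes' rule, P(good-condition | the inspection) = (4/5) / (14/15) = 6/7.

6/7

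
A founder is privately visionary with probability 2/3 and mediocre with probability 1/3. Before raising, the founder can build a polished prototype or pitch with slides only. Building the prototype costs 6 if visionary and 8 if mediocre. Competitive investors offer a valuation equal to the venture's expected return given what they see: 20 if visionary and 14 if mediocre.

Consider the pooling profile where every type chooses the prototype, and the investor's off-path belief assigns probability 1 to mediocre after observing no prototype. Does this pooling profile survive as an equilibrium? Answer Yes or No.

On path, the investor holds the prior and pays 2/3·20 + 1/3·14 = 18. Off path (no prototype), believing mediocre, it pays 14.
visionary: the prototype nets 18 − 6 = 12; no prototype nets 14. visionary would deviate.
mediocre: the prototype nets 18 − 8 = 10; no prototype nets 14. mediocre would deviate.
A type deviates, so pooling fails.

No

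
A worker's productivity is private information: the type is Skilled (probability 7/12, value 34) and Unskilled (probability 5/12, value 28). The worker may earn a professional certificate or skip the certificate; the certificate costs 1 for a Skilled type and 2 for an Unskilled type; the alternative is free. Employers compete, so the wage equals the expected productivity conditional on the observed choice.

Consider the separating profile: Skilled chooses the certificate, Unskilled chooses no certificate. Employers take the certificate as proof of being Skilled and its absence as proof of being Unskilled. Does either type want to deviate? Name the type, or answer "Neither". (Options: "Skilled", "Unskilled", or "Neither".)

Unskilled

The certificate pays 34; no certificate pays 28.
Skilled: assigned the certificate, nets 34 − 1 = 33; deviating to no certificate nets 28.
Unskilled: assigned no certificate, nets 28; deviating to the certificate nets 34 − 2 = 32.
The Unskilled type gains 4 by deviating.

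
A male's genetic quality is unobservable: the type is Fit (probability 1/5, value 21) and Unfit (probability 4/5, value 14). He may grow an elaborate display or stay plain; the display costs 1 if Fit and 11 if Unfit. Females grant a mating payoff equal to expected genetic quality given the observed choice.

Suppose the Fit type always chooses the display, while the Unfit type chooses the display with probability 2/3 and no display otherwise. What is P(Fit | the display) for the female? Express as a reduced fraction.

P(the display) = (1/5)·1 + (4/5)·(2/3) = 11/15.
By Bayes' rule, P(Fit | the display) = (1/5) / (11/15) = 3/11.

3/11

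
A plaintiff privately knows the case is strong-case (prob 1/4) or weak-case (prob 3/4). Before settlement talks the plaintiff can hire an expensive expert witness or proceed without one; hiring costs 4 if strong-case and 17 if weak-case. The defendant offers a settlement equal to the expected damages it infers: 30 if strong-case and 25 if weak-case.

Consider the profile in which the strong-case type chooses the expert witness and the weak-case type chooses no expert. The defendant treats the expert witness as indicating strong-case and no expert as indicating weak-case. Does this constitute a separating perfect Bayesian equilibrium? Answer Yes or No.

Under these beliefs, the expert witness earns settlement 30 and no expert earns settlement 25.
strong-case: the expert witness nets 30 − 4 = 26; no expert nets 25. strong-case prefers the expert witness.
weak-case: the expert witness nets 30 − 17 = 13; no expert nets 25. weak-case prefers no expert.
Neither type deviates, so the separating profile is an equilibrium.

Yes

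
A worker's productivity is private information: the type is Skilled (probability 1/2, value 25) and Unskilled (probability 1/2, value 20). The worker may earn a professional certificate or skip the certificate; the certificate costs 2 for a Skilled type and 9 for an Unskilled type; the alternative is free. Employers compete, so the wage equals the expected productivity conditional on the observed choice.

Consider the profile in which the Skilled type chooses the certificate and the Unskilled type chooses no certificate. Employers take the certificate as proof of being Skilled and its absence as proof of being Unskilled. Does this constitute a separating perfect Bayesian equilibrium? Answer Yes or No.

Under these beliefs, the certificate earns wage 25 and no certificate earns wage 20.
Skilled: the certificate nets 25 − 2 = 23; no certificate nets 20. Skilled prefers the certificate.
Unskilled: the certificate nets 25 − 9 = 16; no certificate nets 20. Unskilled prefers no certificate.
Neither type deviates, so the separating profile is an equilibrium.

Yes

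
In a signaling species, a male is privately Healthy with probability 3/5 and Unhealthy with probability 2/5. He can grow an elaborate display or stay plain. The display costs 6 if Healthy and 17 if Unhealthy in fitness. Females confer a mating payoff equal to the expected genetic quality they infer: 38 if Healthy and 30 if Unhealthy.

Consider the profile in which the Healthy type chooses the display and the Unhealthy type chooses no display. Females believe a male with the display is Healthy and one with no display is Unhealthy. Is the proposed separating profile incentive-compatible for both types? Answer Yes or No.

Yes

Under these beliefs, the display earns mating payoff 38 and no display earns mating payoff 30.
Healthy: the display nets 38 − 6 = 32; no display nets 30. Healthy prefers the display.
Unhealthy: the display nets 38 − 17 = 21; no display nets 30. Unhealthy prefers no display.
Neither type deviates, so the separating profile is an equilibrium.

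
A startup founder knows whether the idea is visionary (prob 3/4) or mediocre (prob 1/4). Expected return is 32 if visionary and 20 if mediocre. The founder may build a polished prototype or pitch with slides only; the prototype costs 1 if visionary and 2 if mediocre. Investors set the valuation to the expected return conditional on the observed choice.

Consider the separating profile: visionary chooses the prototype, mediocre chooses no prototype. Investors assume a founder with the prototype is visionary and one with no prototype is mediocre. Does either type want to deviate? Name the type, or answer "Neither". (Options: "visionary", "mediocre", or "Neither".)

mediocre

The prototype pays 32; no prototype pays 20.
visionary: assigned the prototype, nets 32 − 1 = 31; deviating to no prototype nets 20.
mediocre: assigned no prototype, nets 20; deviating to the prototype nets 32 − 2 = 30.
The mediocre type gains 10 by deviating.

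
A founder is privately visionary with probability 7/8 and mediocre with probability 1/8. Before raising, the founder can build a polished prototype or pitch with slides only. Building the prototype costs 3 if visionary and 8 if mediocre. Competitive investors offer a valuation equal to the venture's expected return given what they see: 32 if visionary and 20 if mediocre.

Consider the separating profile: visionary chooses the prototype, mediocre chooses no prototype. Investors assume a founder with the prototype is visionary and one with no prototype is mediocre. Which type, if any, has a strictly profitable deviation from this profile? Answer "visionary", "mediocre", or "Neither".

mediocre

The prototype pays 32; no prototype pays 20.
visionary: assigned the prototype, nets 32 − 3 = 29; deviating to no prototype nets 20.
mediocre: assigned no prototype, nets 20; deviating to the prototype nets 32 − 8 = 24.
The mediocre type gains 4 by deviating.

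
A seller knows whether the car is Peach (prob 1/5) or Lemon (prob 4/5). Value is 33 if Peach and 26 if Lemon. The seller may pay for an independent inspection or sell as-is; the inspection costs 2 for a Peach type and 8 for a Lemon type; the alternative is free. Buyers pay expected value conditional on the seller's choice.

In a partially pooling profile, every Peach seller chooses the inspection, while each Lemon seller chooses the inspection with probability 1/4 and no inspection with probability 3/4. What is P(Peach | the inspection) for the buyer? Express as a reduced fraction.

P(the inspection) = (1/5)·1 + (4/5)·(1/4) = 2/5.
By Bayes' rule, P(Peach | the inspection) = (1/5) / (2/5) = 1/2.

1/2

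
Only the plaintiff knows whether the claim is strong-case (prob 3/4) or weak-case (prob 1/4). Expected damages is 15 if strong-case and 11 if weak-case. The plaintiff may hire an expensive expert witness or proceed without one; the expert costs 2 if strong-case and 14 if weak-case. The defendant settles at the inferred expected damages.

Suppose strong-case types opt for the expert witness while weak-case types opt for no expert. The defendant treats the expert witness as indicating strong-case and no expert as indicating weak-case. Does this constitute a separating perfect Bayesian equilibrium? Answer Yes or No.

Yes

Under these beliefs, the expert witness earns settlement 15 and no expert earns settlement 11.
strong-case: the expert witness nets 15 − 2 = 13; no expert nets 11. strong-case prefers the expert witness.
weak-case: the expert witness nets 15 − 14 = 1; no expert nets 11. weak-case prefers no expert.
Neither type deviates, so the separating profile is an equilibrium.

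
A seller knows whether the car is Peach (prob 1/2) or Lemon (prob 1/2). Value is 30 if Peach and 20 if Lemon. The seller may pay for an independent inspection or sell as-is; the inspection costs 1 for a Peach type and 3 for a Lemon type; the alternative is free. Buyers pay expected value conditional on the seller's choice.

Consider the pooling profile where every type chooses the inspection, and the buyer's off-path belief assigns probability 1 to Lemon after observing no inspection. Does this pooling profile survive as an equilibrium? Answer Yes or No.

On path, the buyer holds the prior and pays 1/2·30 + 1/2·20 = 25. Off path (no inspection), believing Lemon, it pays 20.
Peach: the inspection nets 25 − 1 = 24; no inspection nets 20. Peach stays.
Lemon: the inspection nets 25 − 3 = 22; no inspection nets 20. Lemon stays.
No type deviates, so pooling is sustained.

Yes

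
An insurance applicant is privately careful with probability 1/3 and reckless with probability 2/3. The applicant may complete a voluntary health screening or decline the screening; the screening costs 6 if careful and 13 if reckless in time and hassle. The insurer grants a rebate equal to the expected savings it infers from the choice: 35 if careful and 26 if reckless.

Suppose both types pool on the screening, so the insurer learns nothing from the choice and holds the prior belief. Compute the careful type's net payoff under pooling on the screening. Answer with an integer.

23

Pooled rebate = 1/3·35 + 2/3·26 = 29.
careful pays cost 6 for the screening, so net payoff = 29 − 6 = 23.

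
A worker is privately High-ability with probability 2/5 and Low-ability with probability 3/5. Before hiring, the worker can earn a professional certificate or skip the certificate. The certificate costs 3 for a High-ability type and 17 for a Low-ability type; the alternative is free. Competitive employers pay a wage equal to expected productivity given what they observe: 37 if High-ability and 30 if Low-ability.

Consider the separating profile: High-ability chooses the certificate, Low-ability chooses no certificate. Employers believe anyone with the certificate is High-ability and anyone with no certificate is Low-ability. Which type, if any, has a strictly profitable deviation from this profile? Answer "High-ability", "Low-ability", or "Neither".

Neither

The certificate pays 37; no certificate pays 30.
High-ability: assigned the certificate, nets 37 − 3 = 34; deviating to no certificate nets 30.
Low-ability: assigned no certificate, nets 30; deviating to the certificate nets 37 − 17 = 20.
Both types strictly prefer their assigned action; no profitable deviation.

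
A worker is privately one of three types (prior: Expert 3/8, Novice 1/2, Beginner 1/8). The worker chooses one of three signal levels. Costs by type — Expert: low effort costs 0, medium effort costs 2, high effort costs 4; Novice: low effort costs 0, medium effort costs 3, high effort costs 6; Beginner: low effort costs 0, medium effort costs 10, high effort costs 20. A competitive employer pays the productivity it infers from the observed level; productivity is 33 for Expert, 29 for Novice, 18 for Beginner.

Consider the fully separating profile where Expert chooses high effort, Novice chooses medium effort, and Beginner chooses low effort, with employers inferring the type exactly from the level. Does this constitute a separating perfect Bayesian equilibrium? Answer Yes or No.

Separating wages: high effort → 33, medium effort → 29, low effort → 18.
Expert (assigned high effort): low effort: 18 − 0 = 18; medium effort: 29 − 2 = 27; high effort: 33 − 4 = 29. Expert stays.
Novice (assigned medium effort): low effort: 18 − 0 = 18; medium effort: 29 − 3 = 26; high effort: 33 − 6 = 27. Novice prefers high effort.
Beginner (assigned low effort): low effort: 18 − 0 = 18; medium effort: 29 − 10 = 19; high effort: 33 − 20 = 13. Beginner prefers medium effort.
At least one type deviates; the separating profile fails.

No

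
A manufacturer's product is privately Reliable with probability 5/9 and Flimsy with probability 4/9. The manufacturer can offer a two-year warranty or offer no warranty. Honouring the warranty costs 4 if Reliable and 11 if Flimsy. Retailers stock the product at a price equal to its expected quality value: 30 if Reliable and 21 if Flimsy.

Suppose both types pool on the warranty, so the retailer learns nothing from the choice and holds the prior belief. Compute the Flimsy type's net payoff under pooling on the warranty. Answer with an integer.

15

Pooled price = 5/9·30 + 4/9·21 = 26.
Flimsy pays cost 11 for the warranty, so net payoff = 26 − 11 = 15.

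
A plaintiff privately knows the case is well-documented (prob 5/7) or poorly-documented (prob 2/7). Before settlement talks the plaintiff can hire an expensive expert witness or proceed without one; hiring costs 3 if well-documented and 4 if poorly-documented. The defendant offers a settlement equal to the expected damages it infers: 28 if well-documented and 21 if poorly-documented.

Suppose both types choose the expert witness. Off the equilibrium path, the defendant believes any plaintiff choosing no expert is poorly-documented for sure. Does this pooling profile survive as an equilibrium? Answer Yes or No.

On path, the defendant holds the prior and pays 5/7·28 + 2/7·21 = 26. Off path (no expert), believing poorly-documented, it pays 21.
well-documented: the expert witness nets 26 − 3 = 23; no expert nets 21. well-documented stays.
poorly-documented: the expert witness nets 26 − 4 = 22; no expert nets 21. poorly-documented stays.
No type deviates, so pooling is sustained.

Yes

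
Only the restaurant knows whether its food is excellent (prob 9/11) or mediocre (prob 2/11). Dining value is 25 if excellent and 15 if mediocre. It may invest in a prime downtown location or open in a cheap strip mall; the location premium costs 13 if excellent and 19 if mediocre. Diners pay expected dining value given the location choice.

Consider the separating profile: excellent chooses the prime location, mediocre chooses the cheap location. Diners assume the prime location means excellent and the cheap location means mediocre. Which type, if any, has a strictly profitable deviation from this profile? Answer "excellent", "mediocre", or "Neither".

excellent

The prime location pays 25; the cheap location pays 15.
excellent: assigned the prime location, nets 25 − 13 = 12; deviating to the cheap location nets 15.
mediocre: assigned the cheap location, nets 15; deviating to the prime location nets 25 − 19 = 6.
The excellent type gains 3 by deviating.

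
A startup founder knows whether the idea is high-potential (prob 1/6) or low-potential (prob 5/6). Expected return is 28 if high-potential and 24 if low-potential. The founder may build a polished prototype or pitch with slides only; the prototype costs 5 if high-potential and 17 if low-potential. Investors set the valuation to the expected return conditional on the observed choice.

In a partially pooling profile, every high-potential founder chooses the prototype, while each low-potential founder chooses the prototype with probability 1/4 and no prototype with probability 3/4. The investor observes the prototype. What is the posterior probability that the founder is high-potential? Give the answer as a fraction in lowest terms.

P(the prototype) = (1/6)·1 + (5/6)·(1/4) = 3/8.
By Bayes' rule, P(high-potential | the prototype) = (1/6) / (3/8) = 4/9.

4/9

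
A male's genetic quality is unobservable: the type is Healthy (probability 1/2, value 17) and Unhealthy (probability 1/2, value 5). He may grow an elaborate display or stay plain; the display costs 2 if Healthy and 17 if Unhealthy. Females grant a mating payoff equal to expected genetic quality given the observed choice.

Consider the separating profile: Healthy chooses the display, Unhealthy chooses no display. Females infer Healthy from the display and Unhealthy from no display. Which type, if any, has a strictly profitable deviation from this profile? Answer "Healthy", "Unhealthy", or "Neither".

Neither

The display pays 17; no display pays 5.
Healthy: assigned the display, nets 17 − 2 = 15; deviating to no display nets 5.
Unhealthy: assigned no display, nets 5; deviating to the display nets 17 − 17 = 0.
Both types strictly prefer their assigned action; no profitable deviation.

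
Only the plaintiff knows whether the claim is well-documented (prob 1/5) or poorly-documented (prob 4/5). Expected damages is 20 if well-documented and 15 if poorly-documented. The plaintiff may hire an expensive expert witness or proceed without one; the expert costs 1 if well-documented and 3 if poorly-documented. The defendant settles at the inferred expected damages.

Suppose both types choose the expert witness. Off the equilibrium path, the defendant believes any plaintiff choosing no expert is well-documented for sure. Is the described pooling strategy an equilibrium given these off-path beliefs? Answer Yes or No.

No

On path, the defendant holds the prior and pays 1/5·20 + 4/5·15 = 16. Off path (no expert), believing well-documented, it pays 20.
well-documented: the expert witness nets 16 − 1 = 15; no expert nets 20. well-documented would deviate.
poorly-documented: the expert witness nets 16 − 3 = 13; no expert nets 20. poorly-documented would deviate.
A type deviates, so pooling fails.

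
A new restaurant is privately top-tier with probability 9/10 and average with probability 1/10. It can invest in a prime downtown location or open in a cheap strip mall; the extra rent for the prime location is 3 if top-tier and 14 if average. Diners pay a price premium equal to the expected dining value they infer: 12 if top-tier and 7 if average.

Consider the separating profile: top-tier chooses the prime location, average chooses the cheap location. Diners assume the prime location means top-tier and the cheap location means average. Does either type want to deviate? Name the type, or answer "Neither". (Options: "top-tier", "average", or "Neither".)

The prime location pays 12; the cheap location pays 7.
top-tier: assigned the prime location, nets 12 − 3 = 9; deviating to the cheap location nets 7.
average: assigned the cheap location, nets 7; deviating to the prime location nets 12 − 14 = -2.
Both types strictly prefer their assigned action; no profitable deviation.

Neither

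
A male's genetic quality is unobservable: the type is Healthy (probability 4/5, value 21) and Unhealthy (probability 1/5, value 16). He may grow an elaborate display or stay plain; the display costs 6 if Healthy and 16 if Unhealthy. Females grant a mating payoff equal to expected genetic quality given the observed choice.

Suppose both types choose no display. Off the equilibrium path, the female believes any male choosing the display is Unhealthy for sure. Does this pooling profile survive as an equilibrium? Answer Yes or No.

On path, the female holds the prior and pays 4/5·21 + 1/5·16 = 20. Off path (the display), believing Unhealthy, it pays 16.
Healthy: no display nets 20; the display nets 16 − 6 = 10. Healthy stays.
Unhealthy: no display nets 20; the display nets 16 − 16 = 0. Unhealthy stays.
No type deviates, so pooling is sustained.

Yes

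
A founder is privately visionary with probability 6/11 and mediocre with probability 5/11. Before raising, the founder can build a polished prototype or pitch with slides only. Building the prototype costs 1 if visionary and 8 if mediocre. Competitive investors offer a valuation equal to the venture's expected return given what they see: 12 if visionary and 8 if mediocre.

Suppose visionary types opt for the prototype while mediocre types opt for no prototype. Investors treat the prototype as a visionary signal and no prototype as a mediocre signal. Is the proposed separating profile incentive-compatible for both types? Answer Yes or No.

Under these beliefs, the prototype earns valuation 12 and no prototype earns valuation 8.
visionary: the prototype nets 12 − 1 = 11; no prototype nets 8. visionary prefers the prototype.
mediocre: the prototype nets 12 − 8 = 4; no prototype nets 8. mediocre prefers no prototype.
Neither type deviates, so the separating profile is an equilibrium.

Yes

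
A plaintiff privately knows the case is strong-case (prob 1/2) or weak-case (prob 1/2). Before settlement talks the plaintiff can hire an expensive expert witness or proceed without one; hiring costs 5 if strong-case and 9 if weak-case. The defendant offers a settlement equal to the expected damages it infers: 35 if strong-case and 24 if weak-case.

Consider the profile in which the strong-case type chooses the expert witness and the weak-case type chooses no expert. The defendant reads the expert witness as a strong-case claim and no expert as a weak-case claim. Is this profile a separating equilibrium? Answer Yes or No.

No

Under these beliefs, the expert witness earns settlement 35 and no expert earns settlement 24.
strong-case: the expert witness nets 35 − 5 = 30; no expert nets 24. strong-case prefers the expert witness.
weak-case: the expert witness nets 35 − 9 = 26; no expert nets 24. weak-case would deviate to the expert witness.
weak-case has a profitable deviation, so the profile is not an equilibrium.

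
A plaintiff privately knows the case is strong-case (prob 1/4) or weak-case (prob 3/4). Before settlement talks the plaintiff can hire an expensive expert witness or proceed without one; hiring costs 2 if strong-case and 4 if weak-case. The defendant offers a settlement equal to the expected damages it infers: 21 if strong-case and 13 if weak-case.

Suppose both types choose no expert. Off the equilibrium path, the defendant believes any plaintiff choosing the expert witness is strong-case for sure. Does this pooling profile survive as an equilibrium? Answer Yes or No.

No

On path, the defendant holds the prior and pays 1/4·21 + 3/4·13 = 15. Off path (the expert witness), believing strong-case, it pays 21.
strong-case: no expert nets 15; the expert witness nets 21 − 2 = 19. strong-case would deviate.
weak-case: no expert nets 15; the expert witness nets 21 − 4 = 17. weak-case would deviate.
A type deviates, so pooling fails.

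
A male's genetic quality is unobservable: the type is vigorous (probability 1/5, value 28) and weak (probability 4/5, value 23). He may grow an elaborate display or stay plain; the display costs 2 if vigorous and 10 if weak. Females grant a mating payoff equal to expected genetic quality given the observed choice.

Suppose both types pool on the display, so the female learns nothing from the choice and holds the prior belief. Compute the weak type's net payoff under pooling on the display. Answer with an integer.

Pooled mating payoff = 1/5·28 + 4/5·23 = 24.
weak pays cost 10 for the display, so net payoff = 24 − 10 = 14.

14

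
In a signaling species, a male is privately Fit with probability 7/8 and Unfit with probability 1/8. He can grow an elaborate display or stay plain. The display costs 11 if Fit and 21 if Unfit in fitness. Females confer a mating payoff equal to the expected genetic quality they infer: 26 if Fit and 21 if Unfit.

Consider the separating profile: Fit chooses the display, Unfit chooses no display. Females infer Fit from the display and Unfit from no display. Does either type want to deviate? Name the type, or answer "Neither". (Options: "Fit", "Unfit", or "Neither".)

The display pays 26; no display pays 21.
Fit: assigned the display, nets 26 − 11 = 15; deviating to no display nets 21.
Unfit: assigned no display, nets 21; deviating to the display nets 26 − 21 = 5.
The Fit type gains 6 by deviating.

Fit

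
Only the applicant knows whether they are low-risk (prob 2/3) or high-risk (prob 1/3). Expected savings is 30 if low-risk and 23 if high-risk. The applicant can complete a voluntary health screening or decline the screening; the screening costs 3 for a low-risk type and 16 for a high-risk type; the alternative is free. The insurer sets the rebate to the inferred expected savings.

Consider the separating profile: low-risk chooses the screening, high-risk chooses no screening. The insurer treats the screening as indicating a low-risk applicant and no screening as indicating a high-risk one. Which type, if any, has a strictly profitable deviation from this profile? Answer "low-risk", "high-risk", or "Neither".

The screening pays 30; no screening pays 23.
low-risk: assigned the screening, nets 30 − 3 = 27; deviating to no screening nets 23.
high-risk: assigned no screening, nets 23; deviating to the screening nets 30 − 16 = 14.
Both types strictly prefer their assigned action; no profitable deviation.

Neither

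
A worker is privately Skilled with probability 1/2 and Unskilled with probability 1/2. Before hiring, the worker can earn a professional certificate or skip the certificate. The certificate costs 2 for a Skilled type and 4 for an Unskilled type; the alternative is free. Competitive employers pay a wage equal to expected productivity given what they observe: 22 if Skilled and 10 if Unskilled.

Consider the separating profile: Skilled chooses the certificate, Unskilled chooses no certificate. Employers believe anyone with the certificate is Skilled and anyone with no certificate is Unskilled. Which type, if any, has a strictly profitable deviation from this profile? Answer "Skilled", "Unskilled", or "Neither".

Unskilled

The certificate pays 22; no certificate pays 10.
Skilled: assigned the certificate, nets 22 − 2 = 20; deviating to no certificate nets 10.
Unskilled: assigned no certificate, nets 10; deviating to the certificate nets 22 − 4 = 18.
The Unskilled type gains 8 by deviating.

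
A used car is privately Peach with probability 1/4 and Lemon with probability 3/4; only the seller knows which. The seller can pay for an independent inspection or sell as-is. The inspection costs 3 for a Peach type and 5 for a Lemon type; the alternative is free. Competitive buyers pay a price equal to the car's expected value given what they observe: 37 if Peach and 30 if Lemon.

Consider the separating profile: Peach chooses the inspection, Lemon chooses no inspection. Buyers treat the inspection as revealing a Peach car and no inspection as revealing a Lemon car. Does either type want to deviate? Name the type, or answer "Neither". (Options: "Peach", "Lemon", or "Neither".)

Lemon

The inspection pays 37; no inspection pays 30.
Peach: assigned the inspection, nets 37 − 3 = 34; deviating to no inspection nets 30.
Lemon: assigned no inspection, nets 30; deviating to the inspection nets 37 − 5 = 32.
The Lemon type gains 2 by deviating.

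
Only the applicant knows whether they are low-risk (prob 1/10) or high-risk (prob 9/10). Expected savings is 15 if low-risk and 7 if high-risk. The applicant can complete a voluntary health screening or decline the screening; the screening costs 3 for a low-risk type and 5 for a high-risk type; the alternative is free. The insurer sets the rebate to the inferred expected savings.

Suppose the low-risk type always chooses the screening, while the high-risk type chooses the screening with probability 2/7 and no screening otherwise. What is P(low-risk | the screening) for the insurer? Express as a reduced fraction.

P(the screening) = (1/10)·1 + (9/10)·(2/7) = 5/14.
By Bayes' rule, P(low-risk | the screening) = (1/10) / (5/14) = 7/25.

7/25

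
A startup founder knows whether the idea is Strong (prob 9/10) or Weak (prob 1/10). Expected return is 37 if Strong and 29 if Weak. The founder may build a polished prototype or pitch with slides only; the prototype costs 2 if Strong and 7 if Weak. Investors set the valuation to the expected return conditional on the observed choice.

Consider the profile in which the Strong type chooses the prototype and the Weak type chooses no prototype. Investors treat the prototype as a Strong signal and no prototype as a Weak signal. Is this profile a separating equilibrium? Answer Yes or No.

Under these beliefs, the prototype earns valuation 37 and no prototype earns valuation 29.
Strong: the prototype nets 37 − 2 = 35; no prototype nets 29. Strong prefers the prototype.
Weak: the prototype nets 37 − 7 = 30; no prototype nets 29. Weak would deviate to the prototype.
Weak has a profitable deviation, so the profile is not an equilibrium.

No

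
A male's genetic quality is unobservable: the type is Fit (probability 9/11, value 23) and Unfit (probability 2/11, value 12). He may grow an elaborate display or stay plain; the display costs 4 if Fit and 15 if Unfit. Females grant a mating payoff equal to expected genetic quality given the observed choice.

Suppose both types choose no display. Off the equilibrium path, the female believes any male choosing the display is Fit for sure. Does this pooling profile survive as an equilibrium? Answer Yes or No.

Yes

On path, the female holds the prior and pays 9/11·23 + 2/11·12 = 21. Off path (the display), believing Fit, it pays 23.
Fit: no display nets 21; the display nets 23 − 4 = 19. Fit stays.
Unfit: no display nets 21; the display nets 23 − 15 = 8. Unfit stays.
No type deviates, so pooling is sustained.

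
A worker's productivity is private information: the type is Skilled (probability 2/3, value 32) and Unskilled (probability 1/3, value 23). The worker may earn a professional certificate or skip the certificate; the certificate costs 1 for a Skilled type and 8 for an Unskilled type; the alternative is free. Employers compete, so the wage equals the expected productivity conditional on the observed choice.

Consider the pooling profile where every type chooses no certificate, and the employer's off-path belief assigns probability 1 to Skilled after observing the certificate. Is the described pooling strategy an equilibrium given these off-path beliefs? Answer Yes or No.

No

On path, the employer holds the prior and pays 2/3·32 + 1/3·23 = 29. Off path (the certificate), believing Skilled, it pays 32.
Skilled: no certificate nets 29; the certificate nets 32 − 1 = 31. Skilled would deviate.
Unskilled: no certificate nets 29; the certificate nets 32 − 8 = 24. Unskilled stays.
A type deviates, so pooling fails.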